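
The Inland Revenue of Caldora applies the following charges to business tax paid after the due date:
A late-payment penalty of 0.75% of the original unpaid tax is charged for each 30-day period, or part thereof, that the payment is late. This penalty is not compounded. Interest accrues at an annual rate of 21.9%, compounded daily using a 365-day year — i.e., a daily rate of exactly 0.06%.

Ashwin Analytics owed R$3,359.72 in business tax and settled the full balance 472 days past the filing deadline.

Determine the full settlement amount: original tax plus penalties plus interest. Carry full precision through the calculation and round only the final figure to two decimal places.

Penalty periods: ⌈472/30⌉ = 16; penalty = 16 × 0.75% × R$3,359.72 = R$403.17…
Interest: R$3,359.72 × ((1 + 0.0006)^472 − 1) = R$3,359.72 × 0.32725789… = R$1,099.4949…
Total = R$3,359.72 + R$403.1664 + R$1,099.4949… = R$4,862.38

R$4,862.38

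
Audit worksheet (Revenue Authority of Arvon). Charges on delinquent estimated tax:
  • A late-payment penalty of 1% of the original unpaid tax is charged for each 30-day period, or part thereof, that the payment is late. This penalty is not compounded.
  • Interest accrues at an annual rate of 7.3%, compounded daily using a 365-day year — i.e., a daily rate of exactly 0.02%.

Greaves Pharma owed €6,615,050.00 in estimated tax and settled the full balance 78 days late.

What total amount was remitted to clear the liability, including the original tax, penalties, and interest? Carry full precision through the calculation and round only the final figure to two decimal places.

€6,917,494.92

Penalty periods: ⌈78/30⌉ = 3; penalty = 3 × 1% × €6,615,050.00 = €198,451.50
Interest: €6,615,050.00 × ((1 + 0.0002)^78 − 1) = €6,615,050.00 × 0.01572073… = €103,993.4209…
Total = €6,615,050.00 + €198,451.5000 + €103,993.4209… = €6,917,494.92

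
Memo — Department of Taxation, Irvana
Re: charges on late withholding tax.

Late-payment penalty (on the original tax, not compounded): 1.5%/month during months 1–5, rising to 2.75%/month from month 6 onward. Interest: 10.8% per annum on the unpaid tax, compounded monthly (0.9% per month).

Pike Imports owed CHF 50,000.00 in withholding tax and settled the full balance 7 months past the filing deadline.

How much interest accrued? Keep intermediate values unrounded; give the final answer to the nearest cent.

Interest: CHF 50,000.00 × ((1 + 0.009)^7 − 1) = CHF 50,000.00 × 0.0647267… = CHF 3,236.3373…

CHF 3,236.34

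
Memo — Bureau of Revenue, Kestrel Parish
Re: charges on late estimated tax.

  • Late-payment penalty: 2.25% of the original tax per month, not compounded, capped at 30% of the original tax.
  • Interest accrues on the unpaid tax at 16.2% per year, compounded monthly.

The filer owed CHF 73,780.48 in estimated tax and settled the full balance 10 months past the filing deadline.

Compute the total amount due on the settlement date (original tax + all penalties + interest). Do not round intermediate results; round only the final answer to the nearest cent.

Penalty: 10 × 2.25% × CHF 73,780.48 = CHF 16,600.61… (below the 30% cap of CHF 22,134.14…)
Interest (16.2%/yr ÷ 12 = 1.35%/month): CHF 73,780.48 × ((1 + 0.0135)^10 − 1) = CHF 10,587.7633…
Total = CHF 73,780.48 + CHF 16,600.6080 + CHF 10,587.7633… = CHF 100,968.85

CHF 100,968.85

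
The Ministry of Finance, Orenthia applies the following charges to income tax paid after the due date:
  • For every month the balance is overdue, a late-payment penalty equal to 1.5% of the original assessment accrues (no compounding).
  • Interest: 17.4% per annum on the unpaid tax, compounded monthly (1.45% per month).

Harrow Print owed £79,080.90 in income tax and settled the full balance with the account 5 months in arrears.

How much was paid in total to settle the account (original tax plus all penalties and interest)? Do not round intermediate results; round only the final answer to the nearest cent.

Late-payment penalty = 1.5% × £79,080.90 × 5 mo = £5,931.07…
Interest: £79,080.90 × ((1 + 0.0145)^5 − 1) = £79,080.90 × 0.0746332… = £5,902.0613…
Total = £79,080.90 + £5,931.0675 + £5,902.0613… = £90,914.03

£90,914.03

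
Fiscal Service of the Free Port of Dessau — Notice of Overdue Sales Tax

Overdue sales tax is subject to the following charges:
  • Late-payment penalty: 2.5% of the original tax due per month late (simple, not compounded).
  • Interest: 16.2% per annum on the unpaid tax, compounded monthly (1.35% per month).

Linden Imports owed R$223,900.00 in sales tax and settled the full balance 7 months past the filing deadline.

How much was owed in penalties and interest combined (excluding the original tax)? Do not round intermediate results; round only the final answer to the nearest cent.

R$61,217.51

Late-payment penalty: 7 × 2.5% × R$223,900.00 = R$39,182.50
Interest: R$223,900.00 × ((1 + 0.0135)^7 − 1) = R$223,900.00 × 0.0984145… = R$22,035.0144…
Penalties + interest = R$39,182.5000 + R$22,035.0144… = R$61,217.51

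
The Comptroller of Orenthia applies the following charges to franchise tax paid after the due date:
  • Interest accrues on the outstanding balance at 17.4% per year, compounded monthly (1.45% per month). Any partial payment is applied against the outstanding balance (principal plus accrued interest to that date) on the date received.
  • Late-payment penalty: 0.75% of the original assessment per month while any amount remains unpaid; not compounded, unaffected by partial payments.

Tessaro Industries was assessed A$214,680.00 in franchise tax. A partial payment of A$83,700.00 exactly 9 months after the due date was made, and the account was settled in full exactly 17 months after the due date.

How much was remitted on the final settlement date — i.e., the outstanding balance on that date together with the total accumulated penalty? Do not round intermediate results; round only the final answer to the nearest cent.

Balance at month 9: A$214,680.0000 × (1 + 0.0145)^9 = A$244,376.8424…
After A$83,700.00 payment: A$244,376.8424… − A$83,700.00 = A$160,676.8424…
Balance at month 17: A$160,676.8424… × (1 + 0.0145)^8 = A$180,289.1949…
Penalty: 17 × 0.75% × A$214,680.00 = A$27,371.70
Final settlement = outstanding balance + penalty = A$180,289.1949… + A$27,371.70 = A$207,660.89

A$207,660.89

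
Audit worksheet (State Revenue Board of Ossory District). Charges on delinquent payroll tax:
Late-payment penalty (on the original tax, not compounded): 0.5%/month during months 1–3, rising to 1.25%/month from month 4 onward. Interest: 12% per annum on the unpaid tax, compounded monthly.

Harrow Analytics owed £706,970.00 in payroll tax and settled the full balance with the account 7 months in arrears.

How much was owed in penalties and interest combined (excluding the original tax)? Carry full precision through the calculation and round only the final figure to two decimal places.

Penalty, months 1–3: 3 × 0.5% × £706,970.00 = £10,604.55
Penalty, months 4–7: 4 × 1.25% × £706,970.00 = £35,348.50
Interest (12%/yr ÷ 12 = 1%/month): £706,970.00 × ((1 + 0.01)^7 − 1) = £50,997.5299…
Penalties + interest = £45,953.0500 + £50,997.5299… = £96,950.58

£96,950.58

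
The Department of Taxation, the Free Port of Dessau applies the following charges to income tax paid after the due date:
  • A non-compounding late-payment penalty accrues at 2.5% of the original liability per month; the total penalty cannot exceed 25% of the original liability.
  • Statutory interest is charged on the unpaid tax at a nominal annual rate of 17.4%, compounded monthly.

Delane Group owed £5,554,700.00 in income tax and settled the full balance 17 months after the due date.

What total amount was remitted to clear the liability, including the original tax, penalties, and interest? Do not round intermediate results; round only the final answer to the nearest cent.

£8,483,561.98

Penalty (uncapped): 17 × 2.5% × £5,554,700.00 = £2,360,747.50; cap = 25% × £5,554,700.00 = £1,388,675.00 → penalty = £1,388,675.00
Interest (17.4%/yr ÷ 12 = 1.45%/month): £5,554,700.00 × ((1 + 0.0145)^17 − 1) = £1,540,186.9807…
Total = £5,554,700.00 + £1,388,675.0000 + £1,540,186.9807… = £8,483,561.98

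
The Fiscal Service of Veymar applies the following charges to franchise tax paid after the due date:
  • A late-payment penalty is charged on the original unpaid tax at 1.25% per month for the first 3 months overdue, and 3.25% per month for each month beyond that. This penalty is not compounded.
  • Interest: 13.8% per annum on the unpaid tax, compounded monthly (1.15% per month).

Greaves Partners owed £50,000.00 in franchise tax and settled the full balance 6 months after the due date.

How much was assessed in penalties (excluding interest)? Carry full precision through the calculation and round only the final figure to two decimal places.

£6,750.00

Penalty, months 1–3: 3 × 1.25% × £50,000.00 = £1,875.00
Penalty, months 4–6: 3 × 3.25% × £50,000.00 = £4,875.00
Total penalty = £1,875.00 + £4,875.00 = £6,750.00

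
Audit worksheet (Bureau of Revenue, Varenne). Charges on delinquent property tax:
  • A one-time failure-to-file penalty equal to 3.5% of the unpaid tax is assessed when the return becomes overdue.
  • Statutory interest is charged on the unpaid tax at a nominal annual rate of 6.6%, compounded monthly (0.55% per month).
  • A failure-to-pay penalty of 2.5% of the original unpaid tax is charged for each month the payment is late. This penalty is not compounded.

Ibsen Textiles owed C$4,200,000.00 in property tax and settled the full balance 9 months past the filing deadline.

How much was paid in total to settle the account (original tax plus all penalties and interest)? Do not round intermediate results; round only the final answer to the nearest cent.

Failure-to-file penalty: 3.5% × C$4,200,000.00 = C$147,000.00
Failure-to-pay penalty: 9 × 2.5% × C$4,200,000.00 = C$945,000.00
Interest: C$4,200,000.00 × ((1 + 0.0055)^9 − 1) = C$4,200,000.00 × 0.0506031… = C$212,532.9840…
Total = C$4,200,000.00 + C$1,092,000.0000 + C$212,532.9840… = C$5,504,532.98

C$5,504,532.98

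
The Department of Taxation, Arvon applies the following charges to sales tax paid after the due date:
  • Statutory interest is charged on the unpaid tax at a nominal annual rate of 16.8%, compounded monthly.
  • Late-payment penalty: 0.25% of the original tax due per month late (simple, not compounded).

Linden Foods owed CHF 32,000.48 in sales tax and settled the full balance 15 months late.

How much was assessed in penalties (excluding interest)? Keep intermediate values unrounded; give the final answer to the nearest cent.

CHF 1,200.02

Late-payment penalty = 0.25% × CHF 32,000.48 × 15 mo = CHF 1,200.02…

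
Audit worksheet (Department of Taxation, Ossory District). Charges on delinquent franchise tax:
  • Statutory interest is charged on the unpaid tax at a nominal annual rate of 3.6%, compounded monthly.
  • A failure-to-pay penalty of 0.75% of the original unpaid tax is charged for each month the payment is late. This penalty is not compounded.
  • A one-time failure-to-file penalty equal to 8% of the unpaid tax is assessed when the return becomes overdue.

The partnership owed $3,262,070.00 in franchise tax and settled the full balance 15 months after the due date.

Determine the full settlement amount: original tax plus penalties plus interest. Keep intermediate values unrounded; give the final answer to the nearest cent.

Failure-to-file penalty: 8% × $3,262,070.00 = $260,965.60
Failure-to-pay penalty = 0.75% × $3,262,070.00 × 15 mo = $366,982.88…
Interest (3.6%/yr ÷ 12 = 0.3%/month): $3,262,070.00 × ((1 + 0.003)^15 − 1) = $149,916.2437…
Total = $3,262,070.00 + $627,948.4750 + $149,916.2437… = $4,039,934.72

$4,039,934.72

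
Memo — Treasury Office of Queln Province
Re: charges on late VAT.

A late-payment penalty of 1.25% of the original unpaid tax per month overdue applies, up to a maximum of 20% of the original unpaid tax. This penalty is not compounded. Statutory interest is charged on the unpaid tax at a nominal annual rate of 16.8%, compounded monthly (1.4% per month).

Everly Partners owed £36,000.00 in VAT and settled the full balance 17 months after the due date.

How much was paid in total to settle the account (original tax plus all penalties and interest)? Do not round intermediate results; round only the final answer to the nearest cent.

£52,798.20

Penalty (uncapped): 17 × 1.25% × £36,000.00 = £7,650.00; cap = 20% × £36,000.00 = £7,200.00 → penalty = £7,200.00
Interest: £36,000.00 × ((1 + 0.014)^17 − 1) = £36,000.00 × 0.2666168… = £9,598.2038…
Total = £36,000.00 + £7,200.0000 + £9,598.2038… = £52,798.20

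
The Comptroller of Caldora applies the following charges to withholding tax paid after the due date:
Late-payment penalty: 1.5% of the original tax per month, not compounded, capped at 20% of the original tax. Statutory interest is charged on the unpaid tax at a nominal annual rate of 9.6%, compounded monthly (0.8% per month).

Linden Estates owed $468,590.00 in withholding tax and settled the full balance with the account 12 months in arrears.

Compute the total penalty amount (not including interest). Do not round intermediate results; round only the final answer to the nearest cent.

Penalty: 12 × 1.5% × $468,590.00 = $84,346.20 (below the 20% cap of $93,718.00)

$84,346.20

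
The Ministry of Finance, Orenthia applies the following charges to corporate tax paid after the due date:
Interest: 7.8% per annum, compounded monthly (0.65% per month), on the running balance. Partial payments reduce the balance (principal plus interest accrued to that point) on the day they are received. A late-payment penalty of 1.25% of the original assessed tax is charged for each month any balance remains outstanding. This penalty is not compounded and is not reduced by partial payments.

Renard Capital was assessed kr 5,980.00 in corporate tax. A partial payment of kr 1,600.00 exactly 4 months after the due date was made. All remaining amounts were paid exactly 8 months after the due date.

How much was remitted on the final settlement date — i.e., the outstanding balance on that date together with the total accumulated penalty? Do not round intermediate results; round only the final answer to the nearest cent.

Balance at month 4: kr 5,980.0000 × (1 + 0.0065)^4 = kr 6,137.0025…
After kr 1,600.00 payment: kr 6,137.0025… − kr 1,600.00 = kr 4,537.0025…
Balance at month 8: kr 4,537.0025… × (1 + 0.0065)^4 = kr 4,656.1197…
Penalty: 8 × 1.25% × kr 5,980.00 = kr 598.00
Final settlement = outstanding balance + penalty = kr 4,656.1197… + kr 598.00 = kr 5,254.12

kr 5,254.12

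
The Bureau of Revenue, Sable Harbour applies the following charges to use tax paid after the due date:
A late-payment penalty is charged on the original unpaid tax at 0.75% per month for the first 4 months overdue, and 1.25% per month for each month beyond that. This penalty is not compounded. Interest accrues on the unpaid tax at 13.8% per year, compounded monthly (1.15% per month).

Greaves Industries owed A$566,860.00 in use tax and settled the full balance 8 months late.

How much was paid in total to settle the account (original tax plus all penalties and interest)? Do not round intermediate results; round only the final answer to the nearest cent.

A$666,507.98

Penalty, months 1–4: 4 × 0.75% × A$566,860.00 = A$17,005.80
Penalty, months 5–8: 4 × 1.25% × A$566,860.00 = A$28,343.00
Interest: A$566,860.00 × ((1 + 0.0115)^8 − 1) = A$566,860.00 × 0.0957894… = A$54,299.1819…
Total = A$566,860.00 + A$45,348.8000 + A$54,299.1819… = A$666,507.98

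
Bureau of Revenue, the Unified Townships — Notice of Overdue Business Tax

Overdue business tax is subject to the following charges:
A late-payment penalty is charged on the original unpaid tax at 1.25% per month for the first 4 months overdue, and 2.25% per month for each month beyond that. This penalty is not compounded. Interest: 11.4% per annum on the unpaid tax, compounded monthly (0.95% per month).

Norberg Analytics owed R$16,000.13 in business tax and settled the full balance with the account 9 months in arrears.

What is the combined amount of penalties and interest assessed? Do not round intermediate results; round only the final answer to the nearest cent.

R$4,021.19

Penalty, months 1–4: 4 × 1.25% × R$16,000.13 = R$800.01…
Penalty, months 5–9: 5 × 2.25% × R$16,000.13 = R$1,800.01…
Interest: R$16,000.13 × ((1 + 0.0095)^9 − 1) = R$16,000.13 × 0.0888221… = R$1,421.1644…
Penalties + interest = R$2,600.0211… + R$1,421.1644… = R$4,021.19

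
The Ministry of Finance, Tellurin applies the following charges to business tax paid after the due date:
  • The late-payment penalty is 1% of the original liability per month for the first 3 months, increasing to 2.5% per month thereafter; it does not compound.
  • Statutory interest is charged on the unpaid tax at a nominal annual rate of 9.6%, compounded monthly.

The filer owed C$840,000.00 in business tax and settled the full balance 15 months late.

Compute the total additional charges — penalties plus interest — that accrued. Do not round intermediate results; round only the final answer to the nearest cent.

Penalty, months 1–3: 3 × 1% × C$840,000.00 = C$25,200.00
Penalty, months 4–15: 12 × 2.5% × C$840,000.00 = C$252,000.00
Interest (9.6%/yr ÷ 12 = 0.8%/month): C$840,000.00 × ((1 + 0.008)^15 − 1) = C$106,645.2666…
Penalties + interest = C$277,200.0000 + C$106,645.2666… = C$383,845.27

C$383,845.27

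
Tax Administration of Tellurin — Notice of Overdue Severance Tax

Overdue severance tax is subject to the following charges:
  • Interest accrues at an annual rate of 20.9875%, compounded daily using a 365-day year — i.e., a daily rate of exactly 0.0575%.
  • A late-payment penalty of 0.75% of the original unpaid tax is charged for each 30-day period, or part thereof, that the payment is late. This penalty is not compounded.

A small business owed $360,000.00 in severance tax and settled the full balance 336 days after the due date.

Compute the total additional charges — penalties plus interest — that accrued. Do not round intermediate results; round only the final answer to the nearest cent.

$109,100.89

Penalty periods: ⌈336/30⌉ = 12; penalty = 12 × 0.75% × $360,000.00 = $32,400.00
Interest: $360,000.00 × ((1 + 0.000575)^336 − 1) = $360,000.00 × 0.21305804… = $76,700.8940…
Penalties + interest = $32,400.0000 + $76,700.8940… = $109,100.89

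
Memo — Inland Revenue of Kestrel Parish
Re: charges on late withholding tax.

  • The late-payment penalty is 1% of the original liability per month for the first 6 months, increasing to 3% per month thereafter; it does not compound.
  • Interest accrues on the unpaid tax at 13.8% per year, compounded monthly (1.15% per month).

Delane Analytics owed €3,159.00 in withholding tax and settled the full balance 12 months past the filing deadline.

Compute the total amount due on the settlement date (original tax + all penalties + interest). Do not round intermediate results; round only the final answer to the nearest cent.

Penalty, months 1–6: 6 × 1% × €3,159.00 = €189.54
Penalty, months 7–12: 6 × 3% × €3,159.00 = €568.62
Interest: €3,159.00 × ((1 + 0.0115)^12 − 1) = €3,159.00 × 0.1470719… = €464.6002…
Total = €3,159.00 + €758.1600 + €464.6002… = €4,381.76

€4,381.76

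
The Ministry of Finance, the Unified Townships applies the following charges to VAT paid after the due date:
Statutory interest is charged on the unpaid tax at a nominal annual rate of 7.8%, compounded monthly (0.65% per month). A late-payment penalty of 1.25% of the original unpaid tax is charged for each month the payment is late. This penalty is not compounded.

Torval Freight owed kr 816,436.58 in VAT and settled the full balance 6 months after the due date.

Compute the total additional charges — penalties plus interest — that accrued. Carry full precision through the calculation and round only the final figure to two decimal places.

Late-payment penalty: 6 × 1.25% × kr 816,436.58 = kr 61,232.74…
Interest: kr 816,436.58 × ((1 + 0.0065)^6 − 1) = kr 816,436.58 × 0.0396393… = kr 32,362.9495…
Penalties + interest = kr 61,232.7435 + kr 32,362.9495… = kr 93,595.69

kr 93,595.69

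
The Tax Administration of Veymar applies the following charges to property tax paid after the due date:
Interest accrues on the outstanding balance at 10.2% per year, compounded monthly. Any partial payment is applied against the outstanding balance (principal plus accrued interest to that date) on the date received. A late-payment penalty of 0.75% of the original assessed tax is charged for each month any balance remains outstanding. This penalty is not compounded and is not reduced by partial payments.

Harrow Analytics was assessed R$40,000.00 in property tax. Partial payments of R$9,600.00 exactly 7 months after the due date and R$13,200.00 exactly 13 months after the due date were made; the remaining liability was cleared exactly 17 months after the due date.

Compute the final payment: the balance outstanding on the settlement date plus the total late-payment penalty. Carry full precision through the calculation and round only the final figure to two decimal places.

R$27,187.77

Monthly rate = 10.2% ÷ 12 = 0.85%
Balance at month 7: R$40,000.0000 × (1 + 0.0085)^7 = R$42,441.5571…
After R$9,600.00 payment: R$42,441.5571… − R$9,600.00 = R$32,841.5571…
Balance at month 13: R$32,841.5571… × (1 + 0.0085)^6 = R$34,552.4745…
After R$13,200.00 payment: R$34,552.4745… − R$13,200.00 = R$21,352.4745…
Balance at month 17: R$21,352.4745… × (1 + 0.0085)^4 = R$22,087.7675…
Penalty: 17 × 0.75% × R$40,000.00 = R$5,100.00
Final settlement = outstanding balance + penalty = R$22,087.7675… + R$5,100.00 = R$27,187.77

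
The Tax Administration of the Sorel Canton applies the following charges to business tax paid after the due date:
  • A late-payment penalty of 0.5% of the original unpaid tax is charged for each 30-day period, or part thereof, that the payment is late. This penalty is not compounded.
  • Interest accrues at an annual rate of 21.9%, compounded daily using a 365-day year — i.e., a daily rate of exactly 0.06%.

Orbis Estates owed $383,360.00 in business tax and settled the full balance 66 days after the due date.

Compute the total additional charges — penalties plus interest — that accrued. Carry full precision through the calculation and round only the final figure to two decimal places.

Penalty periods: ⌈66/30⌉ = 3; penalty = 3 × 0.5% × $383,360.00 = $5,750.40
Interest: $383,360.00 × ((1 + 0.0006)^66 − 1) = $383,360.00 × 0.04038218… = $15,480.9119…
Penalties + interest = $5,750.4000 + $15,480.9119… = $21,231.31

$21,231.31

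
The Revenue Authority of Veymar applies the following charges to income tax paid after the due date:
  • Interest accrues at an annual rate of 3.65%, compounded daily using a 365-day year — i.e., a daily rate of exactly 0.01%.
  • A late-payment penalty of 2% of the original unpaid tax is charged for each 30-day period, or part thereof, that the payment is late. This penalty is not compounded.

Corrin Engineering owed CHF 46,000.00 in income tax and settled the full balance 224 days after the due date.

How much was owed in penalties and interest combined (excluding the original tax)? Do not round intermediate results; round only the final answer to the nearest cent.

CHF 8,401.97

Penalty periods: ⌈224/30⌉ = 8; penalty = 8 × 2% × CHF 46,000.00 = CHF 7,360.00
Interest: CHF 46,000.00 × ((1 + 0.0001)^224 − 1) = CHF 46,000.00 × 0.02265162… = CHF 1,041.9745…
Penalties + interest = CHF 7,360.0000 + CHF 1,041.9745… = CHF 8,401.97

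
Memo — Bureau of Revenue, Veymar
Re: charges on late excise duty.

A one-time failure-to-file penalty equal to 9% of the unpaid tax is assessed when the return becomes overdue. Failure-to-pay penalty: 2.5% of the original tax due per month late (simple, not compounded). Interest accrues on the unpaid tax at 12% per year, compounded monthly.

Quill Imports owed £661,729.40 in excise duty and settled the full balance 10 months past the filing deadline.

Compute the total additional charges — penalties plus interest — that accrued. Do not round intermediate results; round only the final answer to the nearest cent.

Failure-to-file penalty: 9% × £661,729.40 = £59,555.65…
Failure-to-pay penalty = 2.5% × £661,729.40 × 10 mo = £165,432.35
Interest (12%/yr ÷ 12 = 1%/month): £661,729.40 × ((1 + 0.01)^10 − 1) = £69,231.5363…
Penalties + interest = £224,987.9960 + £69,231.5363… = £294,219.53

£294,219.53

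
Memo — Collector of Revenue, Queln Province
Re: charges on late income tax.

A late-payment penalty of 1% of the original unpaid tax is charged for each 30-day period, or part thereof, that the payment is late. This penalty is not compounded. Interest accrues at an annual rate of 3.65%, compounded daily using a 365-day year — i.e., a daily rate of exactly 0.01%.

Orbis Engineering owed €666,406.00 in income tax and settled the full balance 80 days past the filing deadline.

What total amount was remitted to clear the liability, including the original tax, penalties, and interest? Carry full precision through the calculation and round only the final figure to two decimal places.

Penalty periods: ⌈80/30⌉ = 3; penalty = 3 × 1% × €666,406.00 = €19,992.18
Interest: €666,406.00 × ((1 + 0.0001)^80 − 1) = €666,406.00 × 0.00803168… = €5,352.3613…
Total = €666,406.00 + €19,992.1800 + €5,352.3613… = €691,750.54

€691,750.54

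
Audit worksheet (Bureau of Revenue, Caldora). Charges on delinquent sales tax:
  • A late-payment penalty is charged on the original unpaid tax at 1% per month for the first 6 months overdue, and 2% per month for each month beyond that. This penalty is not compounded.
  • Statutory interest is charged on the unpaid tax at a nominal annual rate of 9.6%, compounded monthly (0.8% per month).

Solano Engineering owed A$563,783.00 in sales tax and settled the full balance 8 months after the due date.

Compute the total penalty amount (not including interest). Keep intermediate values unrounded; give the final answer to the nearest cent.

Penalty, months 1–6: 6 × 1% × A$563,783.00 = A$33,826.98
Penalty, months 7–8: 2 × 2% × A$563,783.00 = A$22,551.32
Total penalty = A$33,826.98 + A$22,551.32 = A$56,378.30

A$56,378.30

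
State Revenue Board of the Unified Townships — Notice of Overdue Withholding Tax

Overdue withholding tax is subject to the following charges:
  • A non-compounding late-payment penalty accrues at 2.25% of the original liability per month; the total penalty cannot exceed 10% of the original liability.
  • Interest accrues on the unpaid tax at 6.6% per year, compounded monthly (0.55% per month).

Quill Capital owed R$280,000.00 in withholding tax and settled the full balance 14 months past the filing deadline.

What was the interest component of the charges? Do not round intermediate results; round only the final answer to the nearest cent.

Interest: R$280,000.00 × ((1 + 0.0055)^14 − 1) = R$280,000.00 × 0.0798142… = R$22,347.9863…

R$22,347.99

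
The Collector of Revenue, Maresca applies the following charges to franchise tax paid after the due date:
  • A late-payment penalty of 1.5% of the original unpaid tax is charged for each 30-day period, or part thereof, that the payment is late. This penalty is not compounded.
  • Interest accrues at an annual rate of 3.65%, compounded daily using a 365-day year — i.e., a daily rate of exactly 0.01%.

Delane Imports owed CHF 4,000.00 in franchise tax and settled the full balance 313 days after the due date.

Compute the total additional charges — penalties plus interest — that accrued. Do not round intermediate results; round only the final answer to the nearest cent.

Penalty periods: ⌈313/30⌉ = 11; penalty = 11 × 1.5% × CHF 4,000.00 = CHF 660.00
Interest: CHF 4,000.00 × ((1 + 0.0001)^313 − 1) = CHF 4,000.00 × 0.03179338… = CHF 127.1735…
Penalties + interest = CHF 660.0000 + CHF 127.1735… = CHF 787.17

CHF 787.17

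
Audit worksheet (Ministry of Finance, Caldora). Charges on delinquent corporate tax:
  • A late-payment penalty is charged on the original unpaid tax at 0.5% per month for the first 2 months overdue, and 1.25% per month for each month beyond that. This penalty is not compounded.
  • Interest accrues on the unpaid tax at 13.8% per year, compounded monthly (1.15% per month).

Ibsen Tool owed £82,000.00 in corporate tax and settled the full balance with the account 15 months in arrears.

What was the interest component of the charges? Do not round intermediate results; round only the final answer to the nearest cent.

£15,342.42

Interest: £82,000.00 × ((1 + 0.0115)^15 − 1) = £82,000.00 × 0.1871027… = £15,342.4245…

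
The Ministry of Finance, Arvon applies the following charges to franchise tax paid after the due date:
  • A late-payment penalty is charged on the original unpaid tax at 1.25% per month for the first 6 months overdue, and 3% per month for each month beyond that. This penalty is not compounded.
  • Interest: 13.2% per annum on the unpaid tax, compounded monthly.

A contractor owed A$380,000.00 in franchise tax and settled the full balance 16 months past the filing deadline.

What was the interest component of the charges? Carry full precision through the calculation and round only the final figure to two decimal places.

A$72,691.24

Interest (13.2%/yr ÷ 12 = 1.1%/month): A$380,000.00 × ((1 + 0.011)^16 − 1) = A$72,691.2353…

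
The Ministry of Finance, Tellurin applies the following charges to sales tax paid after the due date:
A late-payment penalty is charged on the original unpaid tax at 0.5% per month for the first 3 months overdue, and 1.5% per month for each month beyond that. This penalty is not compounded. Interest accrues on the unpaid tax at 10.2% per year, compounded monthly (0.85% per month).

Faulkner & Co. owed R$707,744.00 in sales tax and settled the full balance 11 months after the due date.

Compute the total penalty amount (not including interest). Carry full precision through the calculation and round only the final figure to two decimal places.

R$95,545.44

Penalty, months 1–3: 3 × 0.5% × R$707,744.00 = R$10,616.16
Penalty, months 4–11: 8 × 1.5% × R$707,744.00 = R$84,929.28
Total penalty = R$10,616.16 + R$84,929.28 = R$95,545.44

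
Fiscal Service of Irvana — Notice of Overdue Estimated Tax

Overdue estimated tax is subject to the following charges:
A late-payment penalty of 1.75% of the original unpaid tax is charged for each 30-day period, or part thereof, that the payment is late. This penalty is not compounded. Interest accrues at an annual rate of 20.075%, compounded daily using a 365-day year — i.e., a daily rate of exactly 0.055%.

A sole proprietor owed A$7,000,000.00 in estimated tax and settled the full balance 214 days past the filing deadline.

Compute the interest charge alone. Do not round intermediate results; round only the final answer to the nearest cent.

A$874,091.35

Interest: A$7,000,000.00 × ((1 + 0.00055)^214 − 1) = A$7,000,000.00 × 0.12487019… = A$874,091.3460…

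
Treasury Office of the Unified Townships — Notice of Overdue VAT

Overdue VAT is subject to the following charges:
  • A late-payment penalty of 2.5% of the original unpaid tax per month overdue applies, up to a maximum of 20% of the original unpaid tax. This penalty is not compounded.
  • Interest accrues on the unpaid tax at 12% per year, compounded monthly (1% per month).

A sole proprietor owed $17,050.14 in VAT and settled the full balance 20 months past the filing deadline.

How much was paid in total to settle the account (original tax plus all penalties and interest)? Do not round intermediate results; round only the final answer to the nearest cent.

$24,214.44

Penalty (uncapped): 20 × 2.5% × $17,050.14 = $8,525.07; cap = 20% × $17,050.14 = $3,410.03… → penalty = $3,410.03…
Interest: $17,050.14 × ((1 + 0.01)^20 − 1) = $17,050.14 × 0.2201900… = $3,754.2710…
Total = $17,050.14 + $3,410.0280 + $3,754.2710… = $24,214.44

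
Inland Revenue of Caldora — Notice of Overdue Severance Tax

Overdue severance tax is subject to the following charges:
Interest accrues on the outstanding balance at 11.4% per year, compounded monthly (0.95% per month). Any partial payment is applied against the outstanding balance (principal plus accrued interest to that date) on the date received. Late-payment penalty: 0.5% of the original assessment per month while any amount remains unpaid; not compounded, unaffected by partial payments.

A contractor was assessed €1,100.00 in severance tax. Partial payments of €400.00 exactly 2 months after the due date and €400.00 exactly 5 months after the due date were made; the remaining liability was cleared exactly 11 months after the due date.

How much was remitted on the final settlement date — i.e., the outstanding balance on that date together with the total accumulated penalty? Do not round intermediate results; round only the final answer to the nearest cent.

Balance at month 2: €1,100.0000 × (1 + 0.0095)^2 = €1,120.9993…
After €400.00 payment: €1,120.9993… − €400.00 = €720.9993…
Balance at month 5: €720.9993… × (1 + 0.0095)^3 = €741.7436…
After €400.00 payment: €741.7436… − €400.00 = €341.7436…
Balance at month 11: €341.7436… × (1 + 0.0095)^6 = €361.6915…
Penalty: 11 × 0.5% × €1,100.00 = €60.50
Final settlement = outstanding balance + penalty = €361.6915… + €60.50 = €422.19

€422.19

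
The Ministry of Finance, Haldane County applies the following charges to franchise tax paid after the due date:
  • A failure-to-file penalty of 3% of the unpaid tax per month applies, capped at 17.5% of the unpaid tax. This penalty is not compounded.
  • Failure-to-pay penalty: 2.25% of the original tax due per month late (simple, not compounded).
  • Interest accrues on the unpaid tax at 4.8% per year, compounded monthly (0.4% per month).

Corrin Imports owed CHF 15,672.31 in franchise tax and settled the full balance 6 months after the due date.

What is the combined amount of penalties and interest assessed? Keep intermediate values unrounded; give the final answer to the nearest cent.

CHF 5,238.33

Failure-to-file: 6 × 3% × CHF 15,672.31 = CHF 2,821.02…, capped at 17.5% × CHF 15,672.31 = CHF 2,742.65…
Failure-to-pay penalty: 6 × 2.25% × CHF 15,672.31 = CHF 2,115.76…
Interest: CHF 15,672.31 × ((1 + 0.004)^6 − 1) = CHF 15,672.31 × 0.0242413… = CHF 379.9169…
Penalties + interest = CHF 4,858.4161 + CHF 379.9169… = CHF 5,238.33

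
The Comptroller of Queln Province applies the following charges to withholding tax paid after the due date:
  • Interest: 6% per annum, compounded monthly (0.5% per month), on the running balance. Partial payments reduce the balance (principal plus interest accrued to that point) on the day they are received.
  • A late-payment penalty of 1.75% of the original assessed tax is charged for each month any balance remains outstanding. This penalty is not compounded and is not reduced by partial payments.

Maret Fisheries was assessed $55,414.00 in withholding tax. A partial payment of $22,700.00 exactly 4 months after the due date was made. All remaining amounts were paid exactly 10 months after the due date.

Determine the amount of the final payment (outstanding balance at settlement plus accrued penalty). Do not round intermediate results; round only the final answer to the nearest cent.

$44,555.76

Balance at month 4: $55,414.0000 × (1 + 0.005)^4 = $56,530.6198…
After $22,700.00 payment: $56,530.6198… − $22,700.00 = $33,830.6198…
Balance at month 10: $33,830.6198… × (1 + 0.005)^6 = $34,858.3098…
Penalty: 10 × 1.75% × $55,414.00 = $9,697.45
Final settlement = outstanding balance + penalty = $34,858.3098… + $9,697.45 = $44,555.76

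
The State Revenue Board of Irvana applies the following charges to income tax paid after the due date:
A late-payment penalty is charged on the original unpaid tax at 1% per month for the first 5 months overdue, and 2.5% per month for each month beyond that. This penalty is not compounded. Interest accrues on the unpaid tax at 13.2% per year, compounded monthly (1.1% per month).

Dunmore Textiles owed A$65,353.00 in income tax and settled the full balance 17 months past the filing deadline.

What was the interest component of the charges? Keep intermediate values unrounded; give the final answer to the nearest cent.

Interest: A$65,353.00 × ((1 + 0.011)^17 − 1) = A$65,353.00 × 0.2043969… = A$13,357.9535…

A$13,357.95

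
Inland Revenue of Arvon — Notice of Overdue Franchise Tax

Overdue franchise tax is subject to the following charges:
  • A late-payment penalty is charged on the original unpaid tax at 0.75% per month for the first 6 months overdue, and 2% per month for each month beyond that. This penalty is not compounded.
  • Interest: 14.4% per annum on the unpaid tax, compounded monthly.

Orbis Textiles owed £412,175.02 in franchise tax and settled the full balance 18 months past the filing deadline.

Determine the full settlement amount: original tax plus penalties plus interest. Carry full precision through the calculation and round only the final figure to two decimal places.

£628,363.99

Penalty, months 1–6: 6 × 0.75% × £412,175.02 = £18,547.88…
Penalty, months 7–18: 12 × 2% × £412,175.02 = £98,922.00…
Interest (14.4%/yr ÷ 12 = 1.2%/month): £412,175.02 × ((1 + 0.012)^18 − 1) = £98,719.0864…
Total = £412,175.02 + £117,469.8807 + £98,719.0864… = £628,363.99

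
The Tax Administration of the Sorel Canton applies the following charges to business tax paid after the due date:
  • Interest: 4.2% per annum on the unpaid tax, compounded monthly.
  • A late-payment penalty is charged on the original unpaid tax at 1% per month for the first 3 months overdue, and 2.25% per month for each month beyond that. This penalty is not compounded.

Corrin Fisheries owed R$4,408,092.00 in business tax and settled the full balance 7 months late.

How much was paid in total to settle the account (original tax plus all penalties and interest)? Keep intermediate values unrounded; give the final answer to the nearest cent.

Penalty, months 1–3: 3 × 1% × R$4,408,092.00 = R$132,242.76
Penalty, months 4–7: 4 × 2.25% × R$4,408,092.00 = R$396,728.28
Interest (4.2%/yr ÷ 12 = 0.35%/month): R$4,408,092.00 × ((1 + 0.0035)^7 − 1) = R$109,138.8738…
Total = R$4,408,092.00 + R$528,971.0400 + R$109,138.8738… = R$5,046,201.91

R$5,046,201.91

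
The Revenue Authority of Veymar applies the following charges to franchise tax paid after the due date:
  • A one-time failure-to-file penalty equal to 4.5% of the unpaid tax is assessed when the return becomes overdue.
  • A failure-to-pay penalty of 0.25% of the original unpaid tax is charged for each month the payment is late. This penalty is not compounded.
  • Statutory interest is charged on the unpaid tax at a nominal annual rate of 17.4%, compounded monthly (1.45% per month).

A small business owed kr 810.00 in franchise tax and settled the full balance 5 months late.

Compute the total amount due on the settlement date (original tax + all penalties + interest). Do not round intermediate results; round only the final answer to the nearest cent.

kr 917.03

Failure-to-file penalty: 4.5% × kr 810.00 = kr 36.45
Failure-to-pay penalty = 0.25% × kr 810.00 × 5 mo = kr 10.13…
Interest: kr 810.00 × ((1 + 0.0145)^5 − 1) = kr 810.00 × 0.0746332… = kr 60.4529…
Total = kr 810.00 + kr 46.5750 + kr 60.4529… = kr 917.03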